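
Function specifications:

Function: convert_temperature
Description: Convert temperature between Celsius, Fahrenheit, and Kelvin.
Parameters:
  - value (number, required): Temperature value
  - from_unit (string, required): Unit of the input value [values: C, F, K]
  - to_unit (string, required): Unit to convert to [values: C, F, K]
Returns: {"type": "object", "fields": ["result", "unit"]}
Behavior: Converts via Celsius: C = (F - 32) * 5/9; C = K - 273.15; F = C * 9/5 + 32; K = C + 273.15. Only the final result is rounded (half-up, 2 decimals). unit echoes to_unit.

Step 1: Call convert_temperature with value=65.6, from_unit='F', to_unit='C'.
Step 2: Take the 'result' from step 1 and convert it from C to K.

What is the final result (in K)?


Step 1: convert_temperature(value=65.6, from_unit=F, to_unit=C)
  To C: (65.6 - 32) * 5/9 = 18.666667
  Target is C: 18.666667
  Round to 2 decimals: 18.67
  -> result = 18.67 C
Step 2: convert_temperature(value=18.67, from_unit=C, to_unit=K)
  Input already in C: 18.67
  To K: 18.67 + 273.15 = 291.82
  Round to 2 decimals: 291.82
  -> result = 291.82 K
291.82 K


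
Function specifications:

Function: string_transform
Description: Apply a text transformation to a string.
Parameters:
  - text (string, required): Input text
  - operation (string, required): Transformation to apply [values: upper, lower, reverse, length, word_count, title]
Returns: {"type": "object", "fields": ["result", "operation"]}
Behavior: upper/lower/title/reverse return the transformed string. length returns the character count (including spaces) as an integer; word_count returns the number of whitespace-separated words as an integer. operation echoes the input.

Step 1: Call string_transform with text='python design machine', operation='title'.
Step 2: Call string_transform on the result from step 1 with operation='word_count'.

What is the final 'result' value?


Step 1: string_transform(text='python design machine', operation='title')
  -> result = 'Python Design Machine'
Step 2: string_transform(text='Python Design Machine', operation='word_count')
  words: Python, Design, Machine -> 3
  -> result = 3
3


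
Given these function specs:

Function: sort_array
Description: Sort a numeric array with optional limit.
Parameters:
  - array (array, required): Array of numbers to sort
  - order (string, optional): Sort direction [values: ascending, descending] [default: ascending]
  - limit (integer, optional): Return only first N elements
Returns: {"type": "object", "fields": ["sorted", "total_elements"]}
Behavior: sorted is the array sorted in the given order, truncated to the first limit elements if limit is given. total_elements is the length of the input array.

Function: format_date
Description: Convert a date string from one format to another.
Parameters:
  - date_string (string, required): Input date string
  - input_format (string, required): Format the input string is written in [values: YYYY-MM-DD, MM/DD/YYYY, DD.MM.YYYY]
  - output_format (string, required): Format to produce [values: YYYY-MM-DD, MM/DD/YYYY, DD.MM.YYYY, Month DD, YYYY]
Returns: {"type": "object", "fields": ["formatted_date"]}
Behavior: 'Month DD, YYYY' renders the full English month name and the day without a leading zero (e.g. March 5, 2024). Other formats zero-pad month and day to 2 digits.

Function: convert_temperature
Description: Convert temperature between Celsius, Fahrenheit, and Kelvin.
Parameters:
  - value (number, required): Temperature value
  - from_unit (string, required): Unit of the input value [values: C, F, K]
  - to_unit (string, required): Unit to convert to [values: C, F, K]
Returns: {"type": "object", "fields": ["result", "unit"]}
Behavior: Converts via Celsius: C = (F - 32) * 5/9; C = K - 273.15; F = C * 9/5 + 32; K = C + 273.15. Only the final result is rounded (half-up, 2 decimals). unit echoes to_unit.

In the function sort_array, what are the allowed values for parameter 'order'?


The sort_array spec declares:
  - order (string, optional): Sort direction [values: ascending, descending] [default: ascending]
Allowed values:
ascending, descending


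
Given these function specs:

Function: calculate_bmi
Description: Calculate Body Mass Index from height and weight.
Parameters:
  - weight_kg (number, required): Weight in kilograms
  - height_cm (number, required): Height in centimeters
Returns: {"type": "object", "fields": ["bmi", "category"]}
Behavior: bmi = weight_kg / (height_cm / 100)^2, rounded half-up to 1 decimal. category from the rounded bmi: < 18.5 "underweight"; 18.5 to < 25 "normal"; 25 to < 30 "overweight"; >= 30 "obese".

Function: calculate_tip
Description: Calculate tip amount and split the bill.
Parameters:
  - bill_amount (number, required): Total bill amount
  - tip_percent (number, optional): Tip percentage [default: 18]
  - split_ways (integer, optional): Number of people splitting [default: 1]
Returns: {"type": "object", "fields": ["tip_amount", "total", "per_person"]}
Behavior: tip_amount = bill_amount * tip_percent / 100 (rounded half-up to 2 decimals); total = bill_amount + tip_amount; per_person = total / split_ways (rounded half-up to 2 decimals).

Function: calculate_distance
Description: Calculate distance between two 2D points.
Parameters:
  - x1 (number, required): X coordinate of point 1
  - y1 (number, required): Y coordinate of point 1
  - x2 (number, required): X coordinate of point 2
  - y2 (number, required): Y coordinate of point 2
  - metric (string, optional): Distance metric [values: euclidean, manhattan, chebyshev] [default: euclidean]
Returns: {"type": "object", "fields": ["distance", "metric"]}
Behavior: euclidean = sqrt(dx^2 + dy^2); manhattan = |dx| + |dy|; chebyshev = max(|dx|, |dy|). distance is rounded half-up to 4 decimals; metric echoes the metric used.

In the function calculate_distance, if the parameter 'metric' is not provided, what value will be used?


The calculate_distance spec declares:
  - metric (string, optional): Distance metric [values: euclidean, manhattan, chebyshev] [default: euclidean]
Default:
euclidean


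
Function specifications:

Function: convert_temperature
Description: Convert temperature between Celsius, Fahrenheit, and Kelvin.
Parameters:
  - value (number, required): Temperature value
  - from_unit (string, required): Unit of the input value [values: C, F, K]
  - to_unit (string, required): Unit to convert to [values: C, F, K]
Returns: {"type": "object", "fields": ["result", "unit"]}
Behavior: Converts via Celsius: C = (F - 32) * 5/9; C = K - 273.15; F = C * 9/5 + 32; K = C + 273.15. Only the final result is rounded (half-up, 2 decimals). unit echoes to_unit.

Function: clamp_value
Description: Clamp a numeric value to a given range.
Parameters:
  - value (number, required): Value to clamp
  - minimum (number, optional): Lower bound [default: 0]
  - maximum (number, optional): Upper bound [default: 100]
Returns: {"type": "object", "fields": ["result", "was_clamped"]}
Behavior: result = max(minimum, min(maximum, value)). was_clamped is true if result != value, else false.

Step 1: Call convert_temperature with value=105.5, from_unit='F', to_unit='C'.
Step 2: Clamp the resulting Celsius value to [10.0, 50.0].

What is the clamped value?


Step 1: convert_temperature(value=105.5, from_unit=F, to_unit=C)
  To C: (105.5 - 32) * 5/9 = 40.833333
  Target is C: 40.833333
  Round to 2 decimals: 40.83
  -> result = 40.83 C
Step 2: clamp_value(value=40.83, minimum=10.0, maximum=50.0)
  result = max(10.0, min(50.0, 40.83)) = max(10.0, 40.83) = 40.83
  was_clamped = (40.83 != 40.83) = false
  -> result = 40.83
40.83


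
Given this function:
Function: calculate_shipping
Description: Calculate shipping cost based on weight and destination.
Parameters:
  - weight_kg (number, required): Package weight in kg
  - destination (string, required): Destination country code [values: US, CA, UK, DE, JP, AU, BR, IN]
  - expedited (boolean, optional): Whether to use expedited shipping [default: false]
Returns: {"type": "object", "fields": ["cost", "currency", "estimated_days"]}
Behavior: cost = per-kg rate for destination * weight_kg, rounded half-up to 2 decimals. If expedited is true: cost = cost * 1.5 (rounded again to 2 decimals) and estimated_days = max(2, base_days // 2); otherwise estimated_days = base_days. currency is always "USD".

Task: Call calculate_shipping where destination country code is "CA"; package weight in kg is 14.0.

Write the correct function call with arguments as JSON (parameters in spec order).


Mapping each described value to its parameter name:
  'Destination country code' -> destination = "CA"
  'Package weight in kg' -> weight_kg = 14.0
calculate_shipping({"weight_kg": 14.0, "destination": "CA"})


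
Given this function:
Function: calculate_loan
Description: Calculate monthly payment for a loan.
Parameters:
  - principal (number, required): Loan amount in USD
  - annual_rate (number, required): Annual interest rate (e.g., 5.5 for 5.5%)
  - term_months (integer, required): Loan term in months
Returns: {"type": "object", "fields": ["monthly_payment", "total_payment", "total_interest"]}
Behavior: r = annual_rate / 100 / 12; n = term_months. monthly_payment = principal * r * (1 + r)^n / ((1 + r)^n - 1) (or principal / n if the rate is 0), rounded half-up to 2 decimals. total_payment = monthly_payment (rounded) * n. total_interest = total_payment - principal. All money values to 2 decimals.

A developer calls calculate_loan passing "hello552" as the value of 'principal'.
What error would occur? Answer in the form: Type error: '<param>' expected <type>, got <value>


Spec: 'principal' is declared as number; "hello552" is a string.
Type error: 'principal' expected number, got "hello552"


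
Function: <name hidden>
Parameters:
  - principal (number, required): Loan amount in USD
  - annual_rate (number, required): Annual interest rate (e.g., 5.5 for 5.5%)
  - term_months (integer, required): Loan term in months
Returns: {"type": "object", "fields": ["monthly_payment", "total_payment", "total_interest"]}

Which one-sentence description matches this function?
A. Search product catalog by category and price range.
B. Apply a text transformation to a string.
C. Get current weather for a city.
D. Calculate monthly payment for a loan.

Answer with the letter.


Parameters principal, annual_rate, term_months and return ["monthly_payment", "total_payment", "total_interest"] fit: Calculate monthly payment for a loan.
D


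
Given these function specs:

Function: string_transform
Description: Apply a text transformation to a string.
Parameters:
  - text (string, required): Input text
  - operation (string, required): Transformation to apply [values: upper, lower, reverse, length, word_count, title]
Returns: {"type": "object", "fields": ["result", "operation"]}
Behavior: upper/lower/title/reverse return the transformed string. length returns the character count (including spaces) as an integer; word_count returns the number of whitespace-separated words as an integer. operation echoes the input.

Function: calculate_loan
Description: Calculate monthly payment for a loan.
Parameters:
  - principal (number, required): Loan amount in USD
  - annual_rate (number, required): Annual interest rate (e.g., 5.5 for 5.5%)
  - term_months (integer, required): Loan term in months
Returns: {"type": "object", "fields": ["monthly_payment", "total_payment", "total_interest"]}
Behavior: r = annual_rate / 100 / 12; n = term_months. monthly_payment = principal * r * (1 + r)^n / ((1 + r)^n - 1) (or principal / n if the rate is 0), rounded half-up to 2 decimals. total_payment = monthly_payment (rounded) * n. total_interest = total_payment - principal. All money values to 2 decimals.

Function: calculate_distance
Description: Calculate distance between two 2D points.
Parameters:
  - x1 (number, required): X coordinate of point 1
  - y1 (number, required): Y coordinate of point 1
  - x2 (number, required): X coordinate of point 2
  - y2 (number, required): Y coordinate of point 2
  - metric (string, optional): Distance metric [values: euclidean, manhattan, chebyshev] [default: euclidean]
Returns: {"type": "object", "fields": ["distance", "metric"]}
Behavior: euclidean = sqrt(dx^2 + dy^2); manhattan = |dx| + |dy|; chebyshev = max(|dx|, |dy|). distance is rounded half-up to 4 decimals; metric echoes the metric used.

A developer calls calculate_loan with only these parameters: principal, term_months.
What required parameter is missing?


Required parameters: principal, annual_rate, term_months
Provided: principal, term_months
Missing: annual_rate
annual_rate


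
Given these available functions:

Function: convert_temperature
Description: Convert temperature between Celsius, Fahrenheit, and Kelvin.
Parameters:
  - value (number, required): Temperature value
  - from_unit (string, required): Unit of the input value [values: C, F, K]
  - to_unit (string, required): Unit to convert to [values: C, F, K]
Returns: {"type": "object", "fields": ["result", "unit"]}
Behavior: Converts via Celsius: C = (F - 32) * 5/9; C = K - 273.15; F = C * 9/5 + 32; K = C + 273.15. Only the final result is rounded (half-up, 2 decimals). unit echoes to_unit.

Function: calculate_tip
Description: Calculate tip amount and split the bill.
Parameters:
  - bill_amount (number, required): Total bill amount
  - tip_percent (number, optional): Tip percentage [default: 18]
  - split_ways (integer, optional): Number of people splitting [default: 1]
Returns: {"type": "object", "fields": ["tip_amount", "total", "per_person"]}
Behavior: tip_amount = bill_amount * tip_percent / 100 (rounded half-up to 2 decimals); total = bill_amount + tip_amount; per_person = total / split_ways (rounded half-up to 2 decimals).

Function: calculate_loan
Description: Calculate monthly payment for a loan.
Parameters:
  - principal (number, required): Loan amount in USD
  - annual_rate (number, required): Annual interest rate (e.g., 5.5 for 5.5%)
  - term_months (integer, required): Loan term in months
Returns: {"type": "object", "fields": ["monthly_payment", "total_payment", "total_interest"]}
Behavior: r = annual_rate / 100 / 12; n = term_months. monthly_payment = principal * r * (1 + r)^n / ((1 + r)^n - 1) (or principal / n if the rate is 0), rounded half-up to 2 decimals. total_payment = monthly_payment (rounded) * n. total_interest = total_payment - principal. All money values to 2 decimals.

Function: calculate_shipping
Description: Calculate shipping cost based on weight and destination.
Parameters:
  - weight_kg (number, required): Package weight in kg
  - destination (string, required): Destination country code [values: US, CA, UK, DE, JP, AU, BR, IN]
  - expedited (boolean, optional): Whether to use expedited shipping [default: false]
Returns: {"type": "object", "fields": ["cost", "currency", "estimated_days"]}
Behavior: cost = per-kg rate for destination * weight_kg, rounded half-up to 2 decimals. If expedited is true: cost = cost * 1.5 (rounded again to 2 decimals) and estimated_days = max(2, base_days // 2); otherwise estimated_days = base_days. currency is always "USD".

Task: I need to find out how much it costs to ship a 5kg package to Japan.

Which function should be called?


The task needs a function whose description is: Calculate shipping cost based on weight and destination.
calculate_shipping


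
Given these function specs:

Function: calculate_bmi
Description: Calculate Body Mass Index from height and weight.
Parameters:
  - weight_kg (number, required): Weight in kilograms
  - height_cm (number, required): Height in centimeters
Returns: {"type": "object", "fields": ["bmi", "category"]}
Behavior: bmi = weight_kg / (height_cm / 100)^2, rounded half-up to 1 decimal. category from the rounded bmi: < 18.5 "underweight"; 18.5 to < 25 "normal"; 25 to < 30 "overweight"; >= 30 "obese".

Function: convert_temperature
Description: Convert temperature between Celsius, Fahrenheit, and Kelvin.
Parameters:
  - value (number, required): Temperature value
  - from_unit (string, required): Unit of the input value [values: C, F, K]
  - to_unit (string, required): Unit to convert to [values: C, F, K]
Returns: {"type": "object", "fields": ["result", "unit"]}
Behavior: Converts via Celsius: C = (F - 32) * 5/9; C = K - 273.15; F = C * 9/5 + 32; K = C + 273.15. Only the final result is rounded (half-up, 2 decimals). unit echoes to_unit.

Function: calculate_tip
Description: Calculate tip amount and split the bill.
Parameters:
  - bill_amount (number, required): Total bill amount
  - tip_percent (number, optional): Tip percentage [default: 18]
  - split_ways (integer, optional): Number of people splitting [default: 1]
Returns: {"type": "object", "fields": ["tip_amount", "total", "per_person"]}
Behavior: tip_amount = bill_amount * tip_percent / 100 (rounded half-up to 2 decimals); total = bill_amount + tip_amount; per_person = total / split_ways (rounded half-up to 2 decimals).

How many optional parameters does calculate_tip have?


Parameters of calculate_tip: bill_amount (required), tip_percent (optional), split_ways (optional)
Optional count:
2


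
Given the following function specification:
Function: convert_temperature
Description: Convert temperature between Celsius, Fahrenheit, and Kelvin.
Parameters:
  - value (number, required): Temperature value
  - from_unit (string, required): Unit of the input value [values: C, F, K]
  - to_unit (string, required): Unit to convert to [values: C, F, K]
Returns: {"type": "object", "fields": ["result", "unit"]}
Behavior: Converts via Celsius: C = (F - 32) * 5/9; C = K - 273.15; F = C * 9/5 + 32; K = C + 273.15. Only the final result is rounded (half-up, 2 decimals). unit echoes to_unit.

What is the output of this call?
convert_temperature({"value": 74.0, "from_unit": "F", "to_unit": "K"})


To C: (74 - 32) * 5/9 = 23.333333
To K: 23.333333 + 273.15 = 296.483333
Round to 2 decimals: 296.48
Output:
{"result": 296.48, "unit": "K"}


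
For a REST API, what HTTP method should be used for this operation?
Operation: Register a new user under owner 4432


GET = read, POST = create, PUT = update/replace, DELETE = remove
This operation is a create.
POST


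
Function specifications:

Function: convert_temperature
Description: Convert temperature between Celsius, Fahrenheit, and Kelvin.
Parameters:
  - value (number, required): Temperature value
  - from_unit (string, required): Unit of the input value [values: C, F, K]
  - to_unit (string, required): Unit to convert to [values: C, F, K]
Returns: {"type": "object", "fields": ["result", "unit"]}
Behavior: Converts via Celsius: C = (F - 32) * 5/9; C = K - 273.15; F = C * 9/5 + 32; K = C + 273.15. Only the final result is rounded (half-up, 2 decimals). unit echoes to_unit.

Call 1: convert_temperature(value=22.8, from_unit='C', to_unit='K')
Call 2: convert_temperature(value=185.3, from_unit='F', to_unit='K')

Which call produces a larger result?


Call 1:
  Input already in C: 22.8
  To K: 22.8 + 273.15 = 295.95
  Round to 2 decimals: 295.95
  -> 295.95 K
Call 2:
  To C: (185.3 - 32) * 5/9 = 85.166667
  To K: 85.166667 + 273.15 = 358.316667
  Round to 2 decimals: 358.32
  -> 358.32 K
Call 2 (358.32 K)


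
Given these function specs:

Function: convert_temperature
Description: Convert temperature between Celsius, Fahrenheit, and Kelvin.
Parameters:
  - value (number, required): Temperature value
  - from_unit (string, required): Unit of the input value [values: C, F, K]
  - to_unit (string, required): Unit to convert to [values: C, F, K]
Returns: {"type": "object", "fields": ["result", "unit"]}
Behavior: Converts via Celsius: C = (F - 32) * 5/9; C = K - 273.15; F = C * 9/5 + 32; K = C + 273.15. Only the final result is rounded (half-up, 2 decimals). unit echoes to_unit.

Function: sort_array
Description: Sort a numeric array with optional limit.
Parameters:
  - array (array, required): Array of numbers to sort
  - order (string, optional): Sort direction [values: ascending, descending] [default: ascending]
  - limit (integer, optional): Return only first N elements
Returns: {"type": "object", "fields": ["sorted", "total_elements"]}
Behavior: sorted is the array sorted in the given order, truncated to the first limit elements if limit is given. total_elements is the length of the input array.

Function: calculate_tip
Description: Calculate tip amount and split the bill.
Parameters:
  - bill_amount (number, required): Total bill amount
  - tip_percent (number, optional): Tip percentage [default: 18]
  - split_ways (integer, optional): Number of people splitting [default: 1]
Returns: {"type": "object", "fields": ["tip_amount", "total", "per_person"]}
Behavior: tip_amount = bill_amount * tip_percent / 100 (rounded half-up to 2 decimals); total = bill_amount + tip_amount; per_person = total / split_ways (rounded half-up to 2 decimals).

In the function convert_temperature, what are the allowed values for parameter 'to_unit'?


The convert_temperature spec declares:
  - to_unit (string, required): Unit to convert to [values: C, F, K]
Allowed values:
C, F, K


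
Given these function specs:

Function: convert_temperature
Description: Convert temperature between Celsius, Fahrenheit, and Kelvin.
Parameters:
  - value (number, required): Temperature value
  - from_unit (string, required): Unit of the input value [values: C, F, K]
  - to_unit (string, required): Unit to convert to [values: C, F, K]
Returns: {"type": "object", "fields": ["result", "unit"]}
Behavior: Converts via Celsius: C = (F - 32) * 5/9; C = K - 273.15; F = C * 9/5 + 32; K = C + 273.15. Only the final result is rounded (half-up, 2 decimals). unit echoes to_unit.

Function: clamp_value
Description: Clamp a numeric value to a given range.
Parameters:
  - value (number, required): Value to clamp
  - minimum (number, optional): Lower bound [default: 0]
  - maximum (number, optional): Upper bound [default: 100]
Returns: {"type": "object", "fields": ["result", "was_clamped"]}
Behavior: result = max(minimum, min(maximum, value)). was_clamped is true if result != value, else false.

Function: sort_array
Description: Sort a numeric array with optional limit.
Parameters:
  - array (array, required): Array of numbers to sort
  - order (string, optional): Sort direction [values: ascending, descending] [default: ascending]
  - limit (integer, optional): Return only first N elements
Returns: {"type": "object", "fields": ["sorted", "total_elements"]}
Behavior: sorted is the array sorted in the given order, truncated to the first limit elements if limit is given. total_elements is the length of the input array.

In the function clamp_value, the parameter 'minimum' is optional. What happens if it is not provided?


The clamp_value spec declares:
  - minimum (number, optional): Lower bound [default: 0]
It defaults to 0


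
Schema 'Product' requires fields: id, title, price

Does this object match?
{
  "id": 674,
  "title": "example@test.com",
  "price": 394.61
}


Checking required fields... All present.
Valid - all required fields present


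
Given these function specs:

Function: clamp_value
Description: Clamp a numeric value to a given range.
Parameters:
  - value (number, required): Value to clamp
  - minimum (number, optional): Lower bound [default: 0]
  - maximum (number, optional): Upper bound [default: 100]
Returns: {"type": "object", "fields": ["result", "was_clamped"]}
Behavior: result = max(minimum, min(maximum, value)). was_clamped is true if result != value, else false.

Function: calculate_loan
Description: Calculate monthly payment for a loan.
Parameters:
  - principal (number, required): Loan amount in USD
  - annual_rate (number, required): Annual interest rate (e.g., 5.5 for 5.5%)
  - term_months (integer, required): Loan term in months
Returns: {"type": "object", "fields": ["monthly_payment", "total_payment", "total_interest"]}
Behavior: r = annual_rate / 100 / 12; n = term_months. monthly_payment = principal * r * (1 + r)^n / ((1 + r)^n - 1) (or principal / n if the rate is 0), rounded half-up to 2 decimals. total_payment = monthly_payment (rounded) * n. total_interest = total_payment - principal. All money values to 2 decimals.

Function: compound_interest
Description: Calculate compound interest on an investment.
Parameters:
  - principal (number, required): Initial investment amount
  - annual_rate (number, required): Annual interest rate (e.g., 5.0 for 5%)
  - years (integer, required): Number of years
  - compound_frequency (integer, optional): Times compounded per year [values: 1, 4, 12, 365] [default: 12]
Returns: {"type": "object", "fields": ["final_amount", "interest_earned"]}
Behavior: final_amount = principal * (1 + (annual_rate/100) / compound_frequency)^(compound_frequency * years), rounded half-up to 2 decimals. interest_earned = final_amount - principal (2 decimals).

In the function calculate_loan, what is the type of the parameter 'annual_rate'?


The calculate_loan spec declares:
  - annual_rate (number, required): Annual interest rate (e.g., 5.5 for 5.5%)
Type:
number


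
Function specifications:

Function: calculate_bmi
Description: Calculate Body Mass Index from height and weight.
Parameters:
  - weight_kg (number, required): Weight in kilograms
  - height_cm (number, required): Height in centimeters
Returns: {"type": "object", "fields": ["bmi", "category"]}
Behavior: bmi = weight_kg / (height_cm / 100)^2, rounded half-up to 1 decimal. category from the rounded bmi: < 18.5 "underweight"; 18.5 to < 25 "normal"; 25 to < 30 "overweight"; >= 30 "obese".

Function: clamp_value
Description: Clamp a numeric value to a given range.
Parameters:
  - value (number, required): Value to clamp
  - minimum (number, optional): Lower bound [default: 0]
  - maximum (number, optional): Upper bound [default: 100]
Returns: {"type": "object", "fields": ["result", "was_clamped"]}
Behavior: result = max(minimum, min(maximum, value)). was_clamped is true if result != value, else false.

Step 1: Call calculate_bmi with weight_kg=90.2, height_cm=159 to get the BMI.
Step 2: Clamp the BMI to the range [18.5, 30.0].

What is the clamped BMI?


Step 1: calculate_bmi(weight_kg=90.2, height_cm=159)
  height_m = 159 / 100 = 1.59
  bmi = 90.2 / 1.59^2 = 90.2 / 2.5281 = 35.678968 -> 35.7
  35.7 >= 30 -> obese
  -> bmi = 35.7
Step 2: clamp_value(value=35.7, minimum=18.5, maximum=30.0)
  result = max(18.5, min(30.0, 35.7)) = max(18.5, 30.0) = 30.0
  was_clamped = (30.0 != 35.7) = true
  -> result = 30.0
30.0


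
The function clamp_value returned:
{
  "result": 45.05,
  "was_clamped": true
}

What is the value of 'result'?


45.05


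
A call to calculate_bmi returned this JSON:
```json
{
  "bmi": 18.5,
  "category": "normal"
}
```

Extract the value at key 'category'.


normal


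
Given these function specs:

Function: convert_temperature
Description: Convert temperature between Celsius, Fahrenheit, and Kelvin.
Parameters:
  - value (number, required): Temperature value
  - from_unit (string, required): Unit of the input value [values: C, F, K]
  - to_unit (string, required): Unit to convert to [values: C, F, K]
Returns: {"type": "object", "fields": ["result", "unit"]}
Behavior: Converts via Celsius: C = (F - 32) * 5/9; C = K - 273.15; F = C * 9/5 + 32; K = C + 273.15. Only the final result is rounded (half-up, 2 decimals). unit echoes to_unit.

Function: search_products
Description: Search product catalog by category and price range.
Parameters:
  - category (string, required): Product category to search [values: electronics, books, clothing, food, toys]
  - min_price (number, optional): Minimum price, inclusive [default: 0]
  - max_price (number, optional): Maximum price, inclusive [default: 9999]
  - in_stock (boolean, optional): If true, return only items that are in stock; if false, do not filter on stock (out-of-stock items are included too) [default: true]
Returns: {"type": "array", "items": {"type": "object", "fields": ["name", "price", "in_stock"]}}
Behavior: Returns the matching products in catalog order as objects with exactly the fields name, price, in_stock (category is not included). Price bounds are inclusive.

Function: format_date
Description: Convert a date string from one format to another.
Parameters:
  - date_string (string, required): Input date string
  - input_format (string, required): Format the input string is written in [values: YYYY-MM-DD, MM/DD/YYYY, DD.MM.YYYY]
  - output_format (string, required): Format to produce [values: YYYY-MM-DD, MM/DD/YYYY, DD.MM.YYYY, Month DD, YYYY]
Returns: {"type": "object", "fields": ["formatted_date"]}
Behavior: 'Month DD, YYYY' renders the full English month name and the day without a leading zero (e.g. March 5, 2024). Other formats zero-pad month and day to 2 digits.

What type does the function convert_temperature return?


The convert_temperature spec declares Returns: {"type": "object", "fields": ["result", "unit"]}
Type:
object


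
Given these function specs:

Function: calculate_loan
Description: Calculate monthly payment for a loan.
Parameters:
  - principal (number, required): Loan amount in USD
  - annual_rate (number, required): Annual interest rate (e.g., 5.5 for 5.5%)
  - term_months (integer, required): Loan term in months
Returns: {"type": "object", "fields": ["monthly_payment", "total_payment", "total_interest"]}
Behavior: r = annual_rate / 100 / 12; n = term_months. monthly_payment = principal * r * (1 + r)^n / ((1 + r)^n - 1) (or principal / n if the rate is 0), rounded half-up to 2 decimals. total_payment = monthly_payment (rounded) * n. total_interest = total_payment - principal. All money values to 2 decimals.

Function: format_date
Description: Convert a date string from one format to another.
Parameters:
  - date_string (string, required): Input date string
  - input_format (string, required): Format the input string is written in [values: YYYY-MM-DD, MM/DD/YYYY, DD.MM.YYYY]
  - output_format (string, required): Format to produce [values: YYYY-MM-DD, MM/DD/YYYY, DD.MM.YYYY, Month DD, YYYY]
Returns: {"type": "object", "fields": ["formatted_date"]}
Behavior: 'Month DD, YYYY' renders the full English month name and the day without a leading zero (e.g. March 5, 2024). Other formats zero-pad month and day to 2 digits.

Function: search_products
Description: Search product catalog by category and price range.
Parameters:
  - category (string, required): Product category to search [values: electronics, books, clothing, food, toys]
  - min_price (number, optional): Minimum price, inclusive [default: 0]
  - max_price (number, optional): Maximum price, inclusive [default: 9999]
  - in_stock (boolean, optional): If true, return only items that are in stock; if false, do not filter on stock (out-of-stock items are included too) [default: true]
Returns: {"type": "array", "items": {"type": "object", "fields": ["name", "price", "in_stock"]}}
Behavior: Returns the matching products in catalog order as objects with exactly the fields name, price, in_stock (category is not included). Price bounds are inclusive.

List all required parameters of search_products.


Parameters of search_products and their required/optional flag:
  category: required
  min_price: optional
  max_price: optional
  in_stock: optional
category


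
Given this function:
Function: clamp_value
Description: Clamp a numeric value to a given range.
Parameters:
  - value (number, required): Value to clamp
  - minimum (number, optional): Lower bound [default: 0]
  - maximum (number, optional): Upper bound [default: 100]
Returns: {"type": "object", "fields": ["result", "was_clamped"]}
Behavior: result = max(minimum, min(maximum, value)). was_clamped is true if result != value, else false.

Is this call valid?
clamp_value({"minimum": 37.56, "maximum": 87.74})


Checking required parameters...
Missing required parameter: value
Invalid - missing required parameter 'value'


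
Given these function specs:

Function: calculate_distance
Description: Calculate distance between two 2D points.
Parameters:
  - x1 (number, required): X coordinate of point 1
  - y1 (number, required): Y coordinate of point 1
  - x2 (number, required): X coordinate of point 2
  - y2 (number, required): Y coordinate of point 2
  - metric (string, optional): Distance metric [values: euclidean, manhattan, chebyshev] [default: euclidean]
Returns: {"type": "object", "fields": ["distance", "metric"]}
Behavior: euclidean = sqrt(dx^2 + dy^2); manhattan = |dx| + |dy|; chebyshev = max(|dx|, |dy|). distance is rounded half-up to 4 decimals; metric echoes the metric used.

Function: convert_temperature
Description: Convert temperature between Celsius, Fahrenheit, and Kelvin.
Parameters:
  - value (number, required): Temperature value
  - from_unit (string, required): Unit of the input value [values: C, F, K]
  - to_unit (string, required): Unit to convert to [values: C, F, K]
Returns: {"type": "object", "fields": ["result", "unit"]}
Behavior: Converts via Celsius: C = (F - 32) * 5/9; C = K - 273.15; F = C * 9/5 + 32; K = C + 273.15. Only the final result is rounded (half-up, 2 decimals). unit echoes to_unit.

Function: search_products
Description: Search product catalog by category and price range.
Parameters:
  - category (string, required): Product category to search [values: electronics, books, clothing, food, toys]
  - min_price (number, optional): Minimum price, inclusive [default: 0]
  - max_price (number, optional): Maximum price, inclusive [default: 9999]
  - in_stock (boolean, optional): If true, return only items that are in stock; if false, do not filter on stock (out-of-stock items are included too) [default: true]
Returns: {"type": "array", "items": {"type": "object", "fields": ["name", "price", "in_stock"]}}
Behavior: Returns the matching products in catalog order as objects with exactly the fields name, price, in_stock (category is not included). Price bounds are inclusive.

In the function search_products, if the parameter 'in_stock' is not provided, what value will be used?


The search_products spec declares:
  - in_stock (boolean, optional): If true, return only items that are in stock; if false, do not filter on stock (out-of-stock items are included too) [default: true]
Default:
true


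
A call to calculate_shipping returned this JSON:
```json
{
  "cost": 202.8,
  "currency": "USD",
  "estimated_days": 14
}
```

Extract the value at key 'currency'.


USD


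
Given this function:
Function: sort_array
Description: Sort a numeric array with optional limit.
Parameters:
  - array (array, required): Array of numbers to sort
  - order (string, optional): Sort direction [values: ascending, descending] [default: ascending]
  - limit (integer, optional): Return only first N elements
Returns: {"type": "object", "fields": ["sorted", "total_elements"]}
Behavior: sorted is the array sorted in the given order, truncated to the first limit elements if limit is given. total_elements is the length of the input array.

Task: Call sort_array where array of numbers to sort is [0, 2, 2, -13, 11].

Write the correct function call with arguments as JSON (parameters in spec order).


Mapping each described value to its parameter name:
  'Array of numbers to sort' -> array = [0, 2, 2, -13, 11]
sort_array({"array": [0, 2, 2, -13, 11]})


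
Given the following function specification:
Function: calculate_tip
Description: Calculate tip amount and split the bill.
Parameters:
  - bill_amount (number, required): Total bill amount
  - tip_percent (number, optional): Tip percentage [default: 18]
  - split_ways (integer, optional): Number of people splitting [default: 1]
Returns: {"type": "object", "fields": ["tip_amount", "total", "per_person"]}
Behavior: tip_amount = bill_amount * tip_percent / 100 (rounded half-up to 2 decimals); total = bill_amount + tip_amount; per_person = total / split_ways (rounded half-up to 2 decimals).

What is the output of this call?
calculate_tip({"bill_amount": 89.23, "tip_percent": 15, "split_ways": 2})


tip_amount = 89.23 * 15/100 = 13.3845 -> 13.38
total = 89.23 + 13.38 = 102.61
per_person = 102.61 / 2 = 51.305 -> 51.31
Output:
{"tip_amount": 13.38, "total": 102.61, "per_person": 51.31}


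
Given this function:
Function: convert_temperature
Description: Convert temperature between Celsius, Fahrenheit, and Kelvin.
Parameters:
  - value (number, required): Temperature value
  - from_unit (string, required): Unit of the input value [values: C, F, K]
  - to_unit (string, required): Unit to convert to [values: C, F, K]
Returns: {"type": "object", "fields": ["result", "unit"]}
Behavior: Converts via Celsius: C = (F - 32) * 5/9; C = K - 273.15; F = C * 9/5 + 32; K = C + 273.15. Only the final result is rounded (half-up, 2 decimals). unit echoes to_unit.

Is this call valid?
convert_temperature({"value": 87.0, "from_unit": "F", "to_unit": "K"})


Checking all required parameters present and types match... All valid.
Valid


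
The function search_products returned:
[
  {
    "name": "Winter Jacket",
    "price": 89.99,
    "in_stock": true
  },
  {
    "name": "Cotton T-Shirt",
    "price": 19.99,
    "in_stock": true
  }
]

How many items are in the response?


Items: Winter Jacket, Cotton T-Shirt
2


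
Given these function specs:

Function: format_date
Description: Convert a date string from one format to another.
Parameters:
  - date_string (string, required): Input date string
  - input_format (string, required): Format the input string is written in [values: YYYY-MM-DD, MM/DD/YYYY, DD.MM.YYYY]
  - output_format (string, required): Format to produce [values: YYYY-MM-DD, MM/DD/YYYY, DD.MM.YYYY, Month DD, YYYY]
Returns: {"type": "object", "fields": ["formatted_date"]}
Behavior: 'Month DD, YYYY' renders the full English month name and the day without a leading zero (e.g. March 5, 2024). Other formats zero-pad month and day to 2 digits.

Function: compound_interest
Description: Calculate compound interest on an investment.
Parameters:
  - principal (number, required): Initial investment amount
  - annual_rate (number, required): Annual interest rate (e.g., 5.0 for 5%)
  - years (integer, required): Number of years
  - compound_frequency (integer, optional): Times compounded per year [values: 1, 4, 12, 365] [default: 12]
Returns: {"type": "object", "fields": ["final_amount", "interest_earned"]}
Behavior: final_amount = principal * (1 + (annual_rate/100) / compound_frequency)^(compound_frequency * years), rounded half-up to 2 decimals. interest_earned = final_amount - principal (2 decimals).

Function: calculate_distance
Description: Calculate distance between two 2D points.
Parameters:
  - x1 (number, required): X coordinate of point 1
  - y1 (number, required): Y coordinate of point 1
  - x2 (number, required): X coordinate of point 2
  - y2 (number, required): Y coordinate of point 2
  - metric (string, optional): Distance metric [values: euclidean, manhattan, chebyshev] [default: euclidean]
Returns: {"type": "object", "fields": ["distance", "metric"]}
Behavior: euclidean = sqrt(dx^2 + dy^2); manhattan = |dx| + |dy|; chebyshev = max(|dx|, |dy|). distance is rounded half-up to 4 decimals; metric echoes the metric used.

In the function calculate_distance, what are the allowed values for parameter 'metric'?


The calculate_distance spec declares:
  - metric (string, optional): Distance metric [values: euclidean, manhattan, chebyshev] [default: euclidean]
Allowed values:
euclidean, manhattan, chebyshev


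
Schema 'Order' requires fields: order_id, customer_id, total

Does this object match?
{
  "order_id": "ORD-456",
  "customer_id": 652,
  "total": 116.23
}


Checking required fields... All present.
Valid - all required fields present


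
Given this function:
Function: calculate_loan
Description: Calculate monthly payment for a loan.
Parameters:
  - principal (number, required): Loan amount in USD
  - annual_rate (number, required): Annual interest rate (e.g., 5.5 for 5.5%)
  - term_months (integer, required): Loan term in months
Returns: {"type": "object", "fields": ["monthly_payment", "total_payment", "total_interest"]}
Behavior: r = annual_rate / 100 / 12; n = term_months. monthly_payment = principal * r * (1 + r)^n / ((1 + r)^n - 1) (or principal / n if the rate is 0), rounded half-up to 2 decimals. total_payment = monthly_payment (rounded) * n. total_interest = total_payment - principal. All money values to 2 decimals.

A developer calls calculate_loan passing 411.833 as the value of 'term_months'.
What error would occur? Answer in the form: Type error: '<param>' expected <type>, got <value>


Spec: 'term_months' is declared as integer; 411.833 is a non-integer number.
Type error: 'term_months' expected integer, got 411.833
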